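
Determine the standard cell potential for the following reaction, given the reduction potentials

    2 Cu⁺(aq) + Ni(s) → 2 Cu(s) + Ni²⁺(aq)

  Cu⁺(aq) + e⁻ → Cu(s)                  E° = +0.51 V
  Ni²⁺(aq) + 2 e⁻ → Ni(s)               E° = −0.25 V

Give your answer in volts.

+0.76 V

Cu⁺(aq) gains electrons, so the Cu⁺/Cu couple is the cathode; the Ni²⁺/Ni couple is the anode.
E°cell = E°(cathode) − E°(anode) = +0.51 − (−0.25) = +0.76 V.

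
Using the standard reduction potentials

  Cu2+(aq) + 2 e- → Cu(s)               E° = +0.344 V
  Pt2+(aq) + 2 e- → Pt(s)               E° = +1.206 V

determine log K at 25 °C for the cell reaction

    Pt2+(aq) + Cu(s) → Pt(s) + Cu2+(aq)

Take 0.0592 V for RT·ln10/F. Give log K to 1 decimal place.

log K = 29.1

The Pt²⁺/Pt couple is reduced (cathode); E°cell = +1.206 − (+0.344) = +0.862 V with n = 2.
At equilibrium E = 0, so log K = nE°cell / 0.0592 = (2)(+0.862) / 0.0592 = 29.1.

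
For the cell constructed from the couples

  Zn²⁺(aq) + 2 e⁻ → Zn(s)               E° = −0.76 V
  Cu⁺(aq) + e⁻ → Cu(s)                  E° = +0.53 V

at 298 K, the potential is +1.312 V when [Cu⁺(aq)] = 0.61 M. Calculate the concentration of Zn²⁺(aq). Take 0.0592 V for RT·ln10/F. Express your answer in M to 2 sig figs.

The Cu⁺/Cu couple has the larger reduction potential, so it is the cathode: E°cell = +0.53 − (−0.76) = +1.29 V and n = 2.
Rearranging E = E° − (0.0592/n)·log Q gives log Q = 2(+1.29 − (+1.312))/0.0592 = −0.743.
For 2 Cu⁺(aq) + Zn(s) → 2 Cu(s) + Zn²⁺(aq), the reaction quotient is Q = [Zn²⁺(aq)] / [Cu⁺(aq)]^2.
Isolating [Zn²⁺(aq)] in Q = 10^{−0.743} yields log [Zn²⁺(aq)] = −1.172, i.e. 0.067 M.

0.067 M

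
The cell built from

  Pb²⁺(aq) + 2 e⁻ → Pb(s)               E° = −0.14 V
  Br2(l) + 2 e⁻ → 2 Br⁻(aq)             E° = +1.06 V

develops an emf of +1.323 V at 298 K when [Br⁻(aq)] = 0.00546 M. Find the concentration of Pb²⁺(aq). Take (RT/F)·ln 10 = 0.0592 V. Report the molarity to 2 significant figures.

2.3 M

Br₂/Br⁻ is the cathode (higher E°); E°cell = +1.06 − (−0.14) = +1.20 V with n = 2.
Since E = E° − (0.0592/n)·log Q, log Q = n(E° − E)/0.0592 = −4.155.
The balanced reaction is Br2(l) + Pb(s) → 2 Br⁻(aq) + Pb²⁺(aq), so Q = [Br⁻(aq)]^2·[Pb²⁺(aq)].
Isolating [Pb²⁺(aq)] in Q = 10^{−4.155} yields log [Pb²⁺(aq)] = 0.371, i.e. 2.3 M.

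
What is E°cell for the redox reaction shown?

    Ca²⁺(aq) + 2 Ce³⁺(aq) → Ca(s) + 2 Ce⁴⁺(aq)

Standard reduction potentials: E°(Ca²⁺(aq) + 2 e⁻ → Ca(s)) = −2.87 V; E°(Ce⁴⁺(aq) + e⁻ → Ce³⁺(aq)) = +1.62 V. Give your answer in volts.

Ca²⁺(aq) gains electrons, so the Ca²⁺/Ca couple is the cathode; the Ce⁴⁺/Ce³⁺ couple is the anode.
E°cell = E°(cathode) − E°(anode) = −2.87 − (+1.62) = −4.49 V.
The negative E°cell means the reaction is non-spontaneous in the direction written.

−4.49 V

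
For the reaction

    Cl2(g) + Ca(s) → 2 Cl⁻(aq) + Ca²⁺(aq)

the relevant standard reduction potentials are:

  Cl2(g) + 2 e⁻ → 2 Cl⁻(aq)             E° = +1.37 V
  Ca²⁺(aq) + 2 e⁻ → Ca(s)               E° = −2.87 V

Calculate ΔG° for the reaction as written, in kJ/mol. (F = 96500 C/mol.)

−818 kJ/mol

In the reaction as written Cl2(g) is reduced, so the Cl₂/Cl⁻ couple is the cathode and Ca²⁺/Ca is the anode.
E°cell = +1.37 − (−2.87) = +4.24 V; balancing electrons gives n = 2.
ΔG° = −nFE°cell = −(2)(96500)(+4.24) J/mol = −818 kJ/mol.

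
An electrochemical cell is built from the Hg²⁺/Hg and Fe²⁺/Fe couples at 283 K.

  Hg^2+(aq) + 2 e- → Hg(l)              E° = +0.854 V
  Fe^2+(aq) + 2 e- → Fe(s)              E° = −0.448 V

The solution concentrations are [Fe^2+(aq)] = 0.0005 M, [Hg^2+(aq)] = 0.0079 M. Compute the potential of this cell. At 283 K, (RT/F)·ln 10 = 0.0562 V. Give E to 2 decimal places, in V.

+1.34 V

The Hg²⁺/Hg couple has the more positive E°, so it is the cathode; Fe²⁺/Fe is the anode.
E°cell = +0.854 − (−0.448) = +1.302 V, with n = 2 electrons transferred.
Balancing gives Hg^2+(aq) + Fe(s) → Hg(l) + Fe^2+(aq); hence Q = [Fe^2+(aq)] / [Hg^2+(aq)] = 0.0633 (log Q = −1.199).
Applying E = E° − (RT ln10/nF)·log Q gives +1.302 − (0.0562/2)(−1.199) = +1.34 V.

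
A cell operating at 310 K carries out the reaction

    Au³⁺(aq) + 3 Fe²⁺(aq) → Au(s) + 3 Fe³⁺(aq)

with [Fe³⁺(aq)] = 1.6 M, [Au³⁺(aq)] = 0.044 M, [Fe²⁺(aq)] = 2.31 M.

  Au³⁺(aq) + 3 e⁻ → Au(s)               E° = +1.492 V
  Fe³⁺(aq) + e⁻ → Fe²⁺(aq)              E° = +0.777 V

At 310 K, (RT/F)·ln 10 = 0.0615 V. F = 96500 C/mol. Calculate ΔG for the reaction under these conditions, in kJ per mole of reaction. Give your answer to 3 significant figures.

E°cell = +1.492 − (+0.777) = +0.715 V; the balanced reaction transfers n = 3 electrons.
Q = [Fe³⁺(aq)]^3 / ([Au³⁺(aq)]·[Fe²⁺(aq)]^3) = 7.55, so log Q = 0.878 and E = +0.715 − (0.0615/3)(0.878) = +0.6970 V.
Finally ΔG = −nFE = −(3)(96500 C/mol)(+0.6970 V) = −202 kJ/mol.

−202 kJ/mol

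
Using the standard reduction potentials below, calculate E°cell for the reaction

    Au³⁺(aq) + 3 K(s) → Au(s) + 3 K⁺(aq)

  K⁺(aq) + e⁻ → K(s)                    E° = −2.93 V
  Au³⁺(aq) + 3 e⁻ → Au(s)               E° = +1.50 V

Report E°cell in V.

Au³⁺(aq) gains electrons, so the Au³⁺/Au couple is the cathode; the K⁺/K couple is the anode.
E°cell = E°(cathode) − E°(anode) = +1.50 − (−2.93) = +4.43 V.

+4.43 V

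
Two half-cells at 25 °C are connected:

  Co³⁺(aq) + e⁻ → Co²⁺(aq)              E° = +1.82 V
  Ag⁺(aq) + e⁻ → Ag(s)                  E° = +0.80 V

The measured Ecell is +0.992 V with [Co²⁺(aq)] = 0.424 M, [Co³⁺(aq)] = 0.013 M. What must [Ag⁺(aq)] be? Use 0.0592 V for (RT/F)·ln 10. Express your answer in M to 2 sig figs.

0.091 M

The Co³⁺/Co²⁺ couple has the larger reduction potential, so it is the cathode: E°cell = +1.82 − (+0.80) = +1.02 V and n = 1.
From the Nernst equation, log Q = n(E° − E)/0.0592 = 1·(+1.02 − (+0.992))/0.0592 = 0.473.
The balanced reaction is Co³⁺(aq) + Ag(s) → Co²⁺(aq) + Ag⁺(aq), so Q = ([Co²⁺(aq)]·[Ag⁺(aq)]) / [Co³⁺(aq)].
Substituting the known concentrations and solving, log [Ag⁺(aq)] = −1.040 and [Ag⁺(aq)] = 0.091 M.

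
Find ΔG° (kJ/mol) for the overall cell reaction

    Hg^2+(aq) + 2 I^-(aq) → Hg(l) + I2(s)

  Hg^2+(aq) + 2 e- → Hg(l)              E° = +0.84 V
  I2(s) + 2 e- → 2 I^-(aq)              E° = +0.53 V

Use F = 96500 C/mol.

−59.8 kJ/mol

In the reaction as written Hg^2+(aq) is reduced, so the Hg²⁺/Hg couple is the cathode and I₂/I⁻ is the anode.
E°cell = +0.84 − (+0.53) = +0.31 V; balancing electrons gives n = 2.
ΔG° = −nFE°cell = −(2)(96500)(+0.31) J/mol = −59.8 kJ/mol.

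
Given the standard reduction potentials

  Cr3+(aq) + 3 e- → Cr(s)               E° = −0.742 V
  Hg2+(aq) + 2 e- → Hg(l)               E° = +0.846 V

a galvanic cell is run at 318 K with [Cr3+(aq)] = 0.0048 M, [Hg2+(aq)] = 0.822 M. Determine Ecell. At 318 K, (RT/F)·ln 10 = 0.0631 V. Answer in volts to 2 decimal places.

Hg²⁺/Hg is reduced (cathode, E° = +0.846 V) and Cr³⁺/Cr is oxidized (anode).
The standard potential is +0.846 − (−0.742) = +1.588 V and the balanced reaction transfers n = 6 electrons.
The balanced reaction is 3 Hg2+(aq) + 2 Cr(s) → 3 Hg(l) + 2 Cr3+(aq), so Q = [Cr3+(aq)]^2 / [Hg2+(aq)]^3 = 4.15×10^−5 and log Q = −4.382.
By the Nernst equation, E = +1.588 − (0.0631/6)·(−4.382) = +1.63 V.

+1.63 V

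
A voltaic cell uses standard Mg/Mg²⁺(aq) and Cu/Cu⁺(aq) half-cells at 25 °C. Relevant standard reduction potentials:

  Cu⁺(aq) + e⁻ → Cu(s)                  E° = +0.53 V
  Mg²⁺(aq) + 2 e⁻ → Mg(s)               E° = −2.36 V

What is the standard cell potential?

+2.89 V

The Cu⁺/Cu couple has the higher E°, so Cu ion is reduced (cathode) and Mg is oxidized (anode).
E°cell = E°(cathode) − E°(anode) = +0.53 − (−2.36) = +2.89 V.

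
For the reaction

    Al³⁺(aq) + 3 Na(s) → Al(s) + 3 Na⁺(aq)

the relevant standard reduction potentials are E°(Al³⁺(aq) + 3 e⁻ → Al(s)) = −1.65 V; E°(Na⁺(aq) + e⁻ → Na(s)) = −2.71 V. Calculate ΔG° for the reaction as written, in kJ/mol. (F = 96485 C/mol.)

In the reaction as written Al³⁺(aq) is reduced, so the Al³⁺/Al couple is the cathode and Na⁺/Na is the anode.
E°cell = −1.65 − (−2.71) = +1.06 V; balancing electrons gives n = 3.
ΔG° = −nFE°cell = −(3)(96485)(+1.06) J/mol = −307 kJ/mol.

−307 kJ/mol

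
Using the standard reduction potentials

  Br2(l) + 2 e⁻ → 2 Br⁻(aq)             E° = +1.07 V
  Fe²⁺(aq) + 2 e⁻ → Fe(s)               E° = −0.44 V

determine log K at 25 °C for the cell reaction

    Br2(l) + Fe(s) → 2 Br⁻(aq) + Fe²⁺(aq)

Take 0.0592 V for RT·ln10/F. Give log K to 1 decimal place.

log K = 51.0

The Br₂/Br⁻ couple is reduced (cathode); E°cell = +1.07 − (−0.44) = +1.51 V with n = 2.
At equilibrium E = 0, so log K = nE°cell / 0.0592 = (2)(+1.51) / 0.0592 = 51.0.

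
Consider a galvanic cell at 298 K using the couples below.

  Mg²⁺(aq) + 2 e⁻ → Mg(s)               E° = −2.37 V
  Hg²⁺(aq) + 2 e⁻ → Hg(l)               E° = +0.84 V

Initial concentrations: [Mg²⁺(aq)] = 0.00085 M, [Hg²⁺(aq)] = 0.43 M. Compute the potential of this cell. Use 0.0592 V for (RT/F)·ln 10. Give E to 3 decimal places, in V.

+3.290 V

The Hg²⁺/Hg couple has the more positive E°, so it is the cathode; Mg²⁺/Mg is the anode.
E°cell = +0.84 − (−2.37) = +3.21 V, with n = 2 electrons transferred.
The balanced reaction is Hg²⁺(aq) + Mg(s) → Hg(l) + Mg²⁺(aq), so Q = [Mg²⁺(aq)] / [Hg²⁺(aq)] = 0.00198 and log Q = −2.704.
Applying E = E° − (RT ln10/nF)·log Q gives +3.21 − (0.0592/2)(−2.704) = +3.290 V.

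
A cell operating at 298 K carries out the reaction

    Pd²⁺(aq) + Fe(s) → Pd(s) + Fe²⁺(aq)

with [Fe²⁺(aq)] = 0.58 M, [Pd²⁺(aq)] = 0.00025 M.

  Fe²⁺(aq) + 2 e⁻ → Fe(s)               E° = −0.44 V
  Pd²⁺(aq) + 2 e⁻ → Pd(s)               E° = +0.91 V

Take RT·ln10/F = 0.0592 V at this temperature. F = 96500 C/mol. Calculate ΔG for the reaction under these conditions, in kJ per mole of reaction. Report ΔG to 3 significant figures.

E°cell = +0.91 − (−0.44) = +1.35 V; the balanced reaction transfers n = 2 electrons.
The reaction quotient is [Fe²⁺(aq)] / [Pd²⁺(aq)] = 2.32×10^3; by Nernst, E = +1.35 − (0.0592/2)(3.365) = +1.2504 V.
ΔG = −nFE = −(2)(96500)(+1.2504) J/mol = −241 kJ/mol.

−241 kJ/mol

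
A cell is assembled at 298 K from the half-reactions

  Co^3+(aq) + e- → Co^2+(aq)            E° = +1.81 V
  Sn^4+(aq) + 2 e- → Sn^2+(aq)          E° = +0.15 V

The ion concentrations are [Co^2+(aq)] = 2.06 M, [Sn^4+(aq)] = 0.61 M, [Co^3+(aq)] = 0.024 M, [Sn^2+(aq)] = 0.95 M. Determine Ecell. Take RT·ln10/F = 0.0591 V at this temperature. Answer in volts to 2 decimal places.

+1.55 V

Since E°(Co³⁺/Co²⁺) > E°(Sn⁴⁺/Sn²⁺), Co³⁺/Co²⁺ serves as the cathode.
E°cell = +1.81 − (+0.15) = +1.66 V, with n = 2 electrons transferred.
Balancing gives 2 Co^3+(aq) + Sn^2+(aq) → 2 Co^2+(aq) + Sn^4+(aq); hence Q = ([Co^2+(aq)]^2·[Sn^4+(aq)]) / ([Co^3+(aq)]^2·[Sn^2+(aq)]) = 4.73×10^3 (log Q = 3.675).
By the Nernst equation, E = +1.66 − (0.0591/2)·(3.675) = +1.55 V.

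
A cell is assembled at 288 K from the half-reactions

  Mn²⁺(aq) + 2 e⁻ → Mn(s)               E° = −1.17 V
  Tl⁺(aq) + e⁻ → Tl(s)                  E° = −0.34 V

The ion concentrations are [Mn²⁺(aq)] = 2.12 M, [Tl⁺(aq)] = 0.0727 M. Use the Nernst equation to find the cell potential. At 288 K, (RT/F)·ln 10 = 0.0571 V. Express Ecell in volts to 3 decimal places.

+0.756 V

The Tl⁺/Tl couple has the more positive E°, so it is the cathode; Mn²⁺/Mn is the anode.
E°cell = E°cat − E°an = −0.34 − (−1.17) = +0.83 V; n = 2.
For the overall reaction 2 Tl⁺(aq) + Mn(s) → 2 Tl(s) + Mn²⁺(aq), Q = [Mn²⁺(aq)] / [Tl⁺(aq)]^2 = 401, giving log Q = 2.603.
By the Nernst equation, E = +0.83 − (0.0571/2)·(2.603) = +0.756 V.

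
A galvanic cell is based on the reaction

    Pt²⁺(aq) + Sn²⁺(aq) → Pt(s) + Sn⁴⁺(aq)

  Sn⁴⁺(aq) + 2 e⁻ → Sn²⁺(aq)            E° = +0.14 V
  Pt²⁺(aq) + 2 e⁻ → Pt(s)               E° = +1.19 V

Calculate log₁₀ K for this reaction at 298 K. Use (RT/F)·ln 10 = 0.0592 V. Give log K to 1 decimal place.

log K = 35.5

The Pt²⁺/Pt couple is reduced (cathode); E°cell = +1.19 − (+0.14) = +1.05 V with n = 2.
At equilibrium E = 0, so log K = nE°cell / 0.0592 = (2)(+1.05) / 0.0592 = 35.5.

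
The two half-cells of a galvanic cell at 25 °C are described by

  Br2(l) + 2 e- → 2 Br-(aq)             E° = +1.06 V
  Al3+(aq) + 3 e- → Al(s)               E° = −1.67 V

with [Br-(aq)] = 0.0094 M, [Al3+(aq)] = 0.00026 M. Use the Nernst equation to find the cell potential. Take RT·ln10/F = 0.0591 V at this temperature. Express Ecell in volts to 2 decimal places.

+2.92 V

Since E°(Br₂/Br⁻) > E°(Al³⁺/Al), Br₂/Br⁻ serves as the cathode.
The standard potential is +1.06 − (−1.67) = +2.73 V and the balanced reaction transfers n = 6 electrons.
The balanced reaction is 3 Br2(l) + 2 Al(s) → 6 Br-(aq) + 2 Al3+(aq), so Q = [Br-(aq)]^6·[Al3+(aq)]^2 = 4.66×10^−20 and log Q = −19.331.
By the Nernst equation, E = +2.73 − (0.0591/6)·(−19.331) = +2.92 V.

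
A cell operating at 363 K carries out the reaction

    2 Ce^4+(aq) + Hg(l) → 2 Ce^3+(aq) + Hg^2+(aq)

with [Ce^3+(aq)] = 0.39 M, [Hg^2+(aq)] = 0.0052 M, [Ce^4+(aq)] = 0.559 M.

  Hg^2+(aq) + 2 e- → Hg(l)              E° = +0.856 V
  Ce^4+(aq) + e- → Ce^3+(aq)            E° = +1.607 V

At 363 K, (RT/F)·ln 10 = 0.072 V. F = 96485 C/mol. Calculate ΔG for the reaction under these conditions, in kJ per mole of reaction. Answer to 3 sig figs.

−163 kJ/mol

With Ce⁴⁺/Ce³⁺ reduced at the cathode, E°cell = +1.607 − (+0.856) = +0.751 V and n = 2.
Q = ([Ce^3+(aq)]^2·[Hg^2+(aq)]) / [Ce^4+(aq)]^2 = 0.00253, so log Q = −2.597 and E = +0.751 − (0.072/2)(−2.597) = +0.8445 V.
ΔG = −nFE = −(2)(96485)(+0.8445) J/mol = −163 kJ/mol.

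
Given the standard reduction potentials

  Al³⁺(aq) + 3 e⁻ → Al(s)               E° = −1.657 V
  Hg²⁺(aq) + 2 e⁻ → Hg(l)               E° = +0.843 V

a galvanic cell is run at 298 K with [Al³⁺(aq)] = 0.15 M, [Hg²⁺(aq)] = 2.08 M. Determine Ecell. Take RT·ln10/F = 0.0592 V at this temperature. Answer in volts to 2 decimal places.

Hg²⁺/Hg is reduced (cathode, E° = +0.843 V) and Al³⁺/Al is oxidized (anode).
The standard potential is +0.843 − (−1.657) = +2.500 V and the balanced reaction transfers n = 6 electrons.
For the overall reaction 3 Hg²⁺(aq) + 2 Al(s) → 3 Hg(l) + 2 Al³⁺(aq), Q = [Al³⁺(aq)]^2 / [Hg²⁺(aq)]^3 = 0.0025, giving log Q = −2.602.
By the Nernst equation, E = +2.500 − (0.0592/6)·(−2.602) = +2.53 V.

+2.53 V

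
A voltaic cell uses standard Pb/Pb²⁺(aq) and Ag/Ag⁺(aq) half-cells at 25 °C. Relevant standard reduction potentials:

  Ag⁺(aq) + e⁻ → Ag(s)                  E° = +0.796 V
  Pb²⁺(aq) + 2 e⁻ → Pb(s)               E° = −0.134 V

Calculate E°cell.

The Ag⁺/Ag couple has the higher E°, so Ag ion is reduced (cathode) and Pb is oxidized (anode).
E°cell = E°(cathode) − E°(anode) = +0.796 − (−0.134) = +0.930 V.

+0.930 V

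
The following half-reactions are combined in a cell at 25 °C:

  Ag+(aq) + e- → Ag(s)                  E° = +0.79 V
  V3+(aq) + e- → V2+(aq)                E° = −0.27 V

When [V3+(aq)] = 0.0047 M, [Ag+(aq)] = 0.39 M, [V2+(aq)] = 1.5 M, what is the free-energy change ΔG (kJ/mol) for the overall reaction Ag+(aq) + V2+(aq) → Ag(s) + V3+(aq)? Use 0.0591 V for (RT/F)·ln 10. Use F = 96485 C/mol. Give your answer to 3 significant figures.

−114 kJ/mol

E°cell = +0.79 − (−0.27) = +1.06 V; the balanced reaction transfers n = 1 electron.
The reaction quotient is [V3+(aq)] / ([Ag+(aq)]·[V2+(aq)]) = 0.00803; by Nernst, E = +1.06 − (0.0591/1)(−2.095) = +1.1838 V.
Then ΔG = −nFE = −1 × 96485 × +1.1838 J/mol = −114 kJ/mol.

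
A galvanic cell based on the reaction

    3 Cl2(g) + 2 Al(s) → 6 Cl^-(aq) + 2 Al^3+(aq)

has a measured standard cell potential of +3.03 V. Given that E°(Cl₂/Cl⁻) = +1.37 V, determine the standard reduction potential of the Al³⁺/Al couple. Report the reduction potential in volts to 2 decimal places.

−1.66 V

In the reaction as written the Cl₂/Cl⁻ couple is reduced (cathode) and Al³⁺/Al is oxidized (anode), so E°cell = E°(Cl₂/Cl⁻) − E°(Al³⁺/Al).
E°(Al³⁺/Al) = E°(cathode) − E°cell = +1.37 − (+3.03) = −1.66 V.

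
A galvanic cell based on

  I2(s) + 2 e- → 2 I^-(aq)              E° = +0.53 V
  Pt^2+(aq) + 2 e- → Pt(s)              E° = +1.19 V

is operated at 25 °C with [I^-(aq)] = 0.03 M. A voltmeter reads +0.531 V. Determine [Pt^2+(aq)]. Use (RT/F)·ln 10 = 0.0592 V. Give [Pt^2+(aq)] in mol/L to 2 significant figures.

0.049 M

Pt²⁺/Pt is the cathode (higher E°); E°cell = +1.19 − (+0.53) = +0.66 V with n = 2.
From the Nernst equation, log Q = n(E° − E)/0.0592 = 2·(+0.66 − (+0.531))/0.0592 = 4.358.
For Pt^2+(aq) + 2 I^-(aq) → Pt(s) + I2(s), the reaction quotient is Q = 1 / ([Pt^2+(aq)]·[I^-(aq)]^2).
Solving for the unknown gives log [Pt^2+(aq)] = −1.312, so [Pt^2+(aq)] ≈ 0.049 M.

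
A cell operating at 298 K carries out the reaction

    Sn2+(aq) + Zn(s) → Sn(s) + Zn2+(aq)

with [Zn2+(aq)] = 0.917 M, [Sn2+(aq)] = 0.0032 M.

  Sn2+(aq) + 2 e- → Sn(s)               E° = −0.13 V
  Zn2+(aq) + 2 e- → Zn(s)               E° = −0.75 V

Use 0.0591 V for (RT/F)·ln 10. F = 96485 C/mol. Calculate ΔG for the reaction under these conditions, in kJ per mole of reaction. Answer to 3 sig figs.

−106 kJ/mol

E°cell = −0.13 − (−0.75) = +0.62 V; the balanced reaction transfers n = 2 electrons.
Here Q = [Zn2+(aq)] / [Sn2+(aq)] = 287 (log Q = 2.457), giving E = +0.62 − (0.0591/2)·(2.457) = +0.5474 V.
ΔG = −nFE = −(2)(96485)(+0.5474) J/mol = −106 kJ/mol.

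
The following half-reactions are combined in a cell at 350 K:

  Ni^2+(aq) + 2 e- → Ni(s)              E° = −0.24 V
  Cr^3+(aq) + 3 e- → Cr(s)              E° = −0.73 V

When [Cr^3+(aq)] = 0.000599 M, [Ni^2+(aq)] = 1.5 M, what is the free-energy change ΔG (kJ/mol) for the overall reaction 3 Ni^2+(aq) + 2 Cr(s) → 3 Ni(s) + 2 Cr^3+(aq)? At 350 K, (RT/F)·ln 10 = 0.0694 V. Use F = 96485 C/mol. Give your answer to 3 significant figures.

With Ni²⁺/Ni reduced at the cathode, E°cell = −0.24 − (−0.73) = +0.49 V and n = 6.
The reaction quotient is [Cr^3+(aq)]^2 / [Ni^2+(aq)]^3 = 1.06×10^−7; by Nernst, E = +0.49 − (0.0694/6)(−6.973) = +0.5707 V.
ΔG = −nFE = −(6)(96485)(+0.5707) J/mol = −330 kJ/mol.

−330 kJ/mol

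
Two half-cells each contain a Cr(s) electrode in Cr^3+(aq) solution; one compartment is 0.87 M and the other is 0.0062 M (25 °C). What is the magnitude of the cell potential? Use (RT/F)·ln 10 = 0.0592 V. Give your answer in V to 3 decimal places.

0.042 V

For a concentration cell E°cell = 0, since both electrodes use the same couple.
The compartment with the higher Cr^3+(aq) concentration (0.87 M) acts as the cathode; ions are reduced there and produced at the dilute (0.0062 M) anode.
With n = 3, Ecell = −(0.0592/3)·log([dilute]/[conc]) = −(0.0592/3)·log(0.0062/0.87) = +0.042 V.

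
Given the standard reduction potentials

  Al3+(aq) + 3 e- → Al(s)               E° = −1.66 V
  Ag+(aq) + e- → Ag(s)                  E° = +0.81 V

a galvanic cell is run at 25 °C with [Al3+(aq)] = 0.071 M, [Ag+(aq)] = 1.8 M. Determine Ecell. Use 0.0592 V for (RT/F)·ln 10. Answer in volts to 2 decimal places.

+2.51 V

Ag⁺/Ag is reduced (cathode, E° = +0.81 V) and Al³⁺/Al is oxidized (anode).
The standard potential is +0.81 − (−1.66) = +2.47 V and the balanced reaction transfers n = 3 electrons.
Balancing gives 3 Ag+(aq) + Al(s) → 3 Ag(s) + Al3+(aq); hence Q = [Al3+(aq)] / [Ag+(aq)]^3 = 0.0122 (log Q = −1.915).
E = E° − (0.0592/n)·log Q = +2.47 − (0.0592/3)(−1.915) = +2.51 V.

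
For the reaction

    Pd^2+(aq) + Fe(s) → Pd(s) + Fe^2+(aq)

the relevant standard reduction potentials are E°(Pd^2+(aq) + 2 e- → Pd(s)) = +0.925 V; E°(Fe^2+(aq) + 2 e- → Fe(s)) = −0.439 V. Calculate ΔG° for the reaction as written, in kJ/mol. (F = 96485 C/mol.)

−263 kJ/mol

In the reaction as written Pd^2+(aq) is reduced, so the Pd²⁺/Pd couple is the cathode and Fe²⁺/Fe is the anode.
E°cell = +0.925 − (−0.439) = +1.364 V; balancing electrons gives n = 2.
ΔG° = −nFE°cell = −(2)(96485)(+1.364) J/mol = −263 kJ/mol.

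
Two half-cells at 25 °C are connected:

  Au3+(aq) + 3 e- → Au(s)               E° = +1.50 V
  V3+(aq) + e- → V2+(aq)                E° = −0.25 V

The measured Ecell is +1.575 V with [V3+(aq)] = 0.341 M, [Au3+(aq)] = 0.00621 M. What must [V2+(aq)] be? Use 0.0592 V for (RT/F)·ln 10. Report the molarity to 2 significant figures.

0.0021 M

The Au³⁺/Au couple has the larger reduction potential, so it is the cathode: E°cell = +1.50 − (−0.25) = +1.75 V and n = 3.
Rearranging E = E° − (0.0592/n)·log Q gives log Q = 3(+1.75 − (+1.575))/0.0592 = 8.868.
Balancing electrons gives Au3+(aq) + 3 V2+(aq) → Au(s) + 3 V3+(aq); thus Q = [V3+(aq)]^3 / ([Au3+(aq)]·[V2+(aq)]^3).
Solving for the unknown gives log [V2+(aq)] = −2.688, so [V2+(aq)] ≈ 0.0021 M.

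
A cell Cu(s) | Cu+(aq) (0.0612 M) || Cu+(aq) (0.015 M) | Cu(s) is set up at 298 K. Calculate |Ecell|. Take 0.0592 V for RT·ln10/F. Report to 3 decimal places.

0.036 V

For a concentration cell E°cell = 0, since both electrodes use the same couple.
The compartment with the higher Cu+(aq) concentration (0.0612 M) acts as the cathode; ions are reduced there and produced at the dilute (0.015 M) anode.
With n = 1, Ecell = −(0.0592/1)·log([dilute]/[conc]) = −(0.0592/1)·log(0.015/0.0612) = +0.036 V.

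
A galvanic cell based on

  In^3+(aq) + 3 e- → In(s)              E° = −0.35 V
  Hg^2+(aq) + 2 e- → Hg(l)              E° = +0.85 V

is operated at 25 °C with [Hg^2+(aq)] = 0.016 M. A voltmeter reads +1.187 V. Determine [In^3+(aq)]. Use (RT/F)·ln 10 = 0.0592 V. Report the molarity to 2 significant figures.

With Hg²⁺/Hg at the cathode and In³⁺/In at the anode, E°cell = +0.85 − (−0.35) = +1.20 V (n = 6).
Since E = E° − (0.0592/n)·log Q, log Q = n(E° − E)/0.0592 = 1.318.
For 3 Hg^2+(aq) + 2 In(s) → 3 Hg(l) + 2 In^3+(aq), the reaction quotient is Q = [In^3+(aq)]^2 / [Hg^2+(aq)]^3.
Substituting the known concentrations and solving, log [In^3+(aq)] = −2.035 and [In^3+(aq)] = 0.0092 M.

0.0092 M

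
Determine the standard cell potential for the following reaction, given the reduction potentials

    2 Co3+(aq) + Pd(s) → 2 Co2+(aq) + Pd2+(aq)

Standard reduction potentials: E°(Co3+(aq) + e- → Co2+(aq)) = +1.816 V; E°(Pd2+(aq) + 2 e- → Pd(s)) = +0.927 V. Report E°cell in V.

Co3+(aq) gains electrons, so the Co³⁺/Co²⁺ couple is the cathode; the Pd²⁺/Pd couple is the anode.
E°cell = E°(cathode) − E°(anode) = +1.816 − (+0.927) = +0.889 V.
The positive value indicates the reaction is spontaneous as written.

+0.889 V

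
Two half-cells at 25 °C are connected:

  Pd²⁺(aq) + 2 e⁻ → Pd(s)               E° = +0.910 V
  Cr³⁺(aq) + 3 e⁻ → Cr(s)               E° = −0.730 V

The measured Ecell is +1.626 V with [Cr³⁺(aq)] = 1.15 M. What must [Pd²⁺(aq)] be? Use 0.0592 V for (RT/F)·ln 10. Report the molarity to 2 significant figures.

0.37 M

Pd²⁺/Pd is the cathode (higher E°); E°cell = +0.910 − (−0.730) = +1.640 V with n = 6.
Since E = E° − (0.0592/n)·log Q, log Q = n(E° − E)/0.0592 = 1.419.
The balanced reaction is 3 Pd²⁺(aq) + 2 Cr(s) → 3 Pd(s) + 2 Cr³⁺(aq), so Q = [Cr³⁺(aq)]^2 / [Pd²⁺(aq)]^3.
Solving for the unknown gives log [Pd²⁺(aq)] = −0.433, so [Pd²⁺(aq)] ≈ 0.37 M.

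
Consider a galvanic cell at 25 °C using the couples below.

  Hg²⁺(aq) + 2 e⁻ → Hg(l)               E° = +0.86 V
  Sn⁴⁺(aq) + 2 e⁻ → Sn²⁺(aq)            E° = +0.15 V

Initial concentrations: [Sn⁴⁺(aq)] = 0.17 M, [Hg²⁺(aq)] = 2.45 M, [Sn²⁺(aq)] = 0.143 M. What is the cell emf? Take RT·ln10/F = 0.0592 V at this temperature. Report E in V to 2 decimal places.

+0.72 V

Hg²⁺/Hg is reduced (cathode, E° = +0.86 V) and Sn⁴⁺/Sn²⁺ is oxidized (anode).
E°cell = E°cat − E°an = +0.86 − (+0.15) = +0.71 V; n = 2.
For the overall reaction Hg²⁺(aq) + Sn²⁺(aq) → Hg(l) + Sn⁴⁺(aq), Q = [Sn⁴⁺(aq)] / ([Hg²⁺(aq)]·[Sn²⁺(aq)]) = 0.485, giving log Q = −0.314.
E = E° − (0.0592/n)·log Q = +0.71 − (0.0592/2)(−0.314) = +0.72 V.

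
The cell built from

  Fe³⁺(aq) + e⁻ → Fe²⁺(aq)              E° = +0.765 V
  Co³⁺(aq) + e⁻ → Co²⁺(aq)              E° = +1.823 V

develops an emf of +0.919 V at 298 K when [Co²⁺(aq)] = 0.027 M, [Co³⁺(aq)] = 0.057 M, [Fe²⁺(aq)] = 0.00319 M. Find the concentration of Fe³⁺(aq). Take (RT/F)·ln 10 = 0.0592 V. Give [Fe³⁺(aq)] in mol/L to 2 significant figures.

The Co³⁺/Co²⁺ couple has the larger reduction potential, so it is the cathode: E°cell = +1.823 − (+0.765) = +1.058 V and n = 1.
Rearranging E = E° − (0.0592/n)·log Q gives log Q = 1(+1.058 − (+0.919))/0.0592 = 2.348.
The balanced reaction is Co³⁺(aq) + Fe²⁺(aq) → Co²⁺(aq) + Fe³⁺(aq), so Q = ([Co²⁺(aq)]·[Fe³⁺(aq)]) / ([Co³⁺(aq)]·[Fe²⁺(aq)]).
Solving for the unknown gives log [Fe³⁺(aq)] = 0.176, so [Fe³⁺(aq)] ≈ 1.5 M.

1.5 M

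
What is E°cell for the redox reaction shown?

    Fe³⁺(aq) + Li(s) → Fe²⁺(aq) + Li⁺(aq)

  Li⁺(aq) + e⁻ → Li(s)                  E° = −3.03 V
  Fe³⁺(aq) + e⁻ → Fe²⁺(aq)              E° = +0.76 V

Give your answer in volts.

+3.79 V

In the reaction as written, Fe³⁺(aq) is reduced (cathode) and Li⁺(aq) is produced by oxidation at the anode.
E°cell = E°(cathode) − E°(anode) = +0.76 − (−3.03) = +3.79 V.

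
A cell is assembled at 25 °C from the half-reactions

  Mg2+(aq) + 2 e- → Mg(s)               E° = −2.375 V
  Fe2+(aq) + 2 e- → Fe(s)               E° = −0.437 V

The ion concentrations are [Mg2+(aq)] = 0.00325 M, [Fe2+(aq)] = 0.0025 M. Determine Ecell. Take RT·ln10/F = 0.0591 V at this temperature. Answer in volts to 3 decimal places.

Fe²⁺/Fe is reduced (cathode, E° = −0.437 V) and Mg²⁺/Mg is oxidized (anode).
The standard potential is −0.437 − (−2.375) = +1.938 V and the balanced reaction transfers n = 2 electrons.
Balancing gives Fe2+(aq) + Mg(s) → Fe(s) + Mg2+(aq); hence Q = [Mg2+(aq)] / [Fe2+(aq)] = 1.3 (log Q = 0.114).
Applying E = E° − (RT ln10/nF)·log Q gives +1.938 − (0.0591/2)(0.114) = +1.935 V.

+1.935 V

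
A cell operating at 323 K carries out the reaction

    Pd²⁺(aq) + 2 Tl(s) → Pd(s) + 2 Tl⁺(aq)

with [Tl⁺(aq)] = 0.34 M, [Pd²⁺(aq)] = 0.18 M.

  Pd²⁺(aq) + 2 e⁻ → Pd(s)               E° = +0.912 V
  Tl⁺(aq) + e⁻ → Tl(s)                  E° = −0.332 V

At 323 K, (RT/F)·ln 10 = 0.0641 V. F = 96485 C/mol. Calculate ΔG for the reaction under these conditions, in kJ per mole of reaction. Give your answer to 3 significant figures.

With Pd²⁺/Pd reduced at the cathode, E°cell = +0.912 − (−0.332) = +1.244 V and n = 2.
Q = [Tl⁺(aq)]^2 / [Pd²⁺(aq)] = 0.642, so log Q = −0.192 and E = +1.244 − (0.0641/2)(−0.192) = +1.2502 V.
Finally ΔG = −nFE = −(2)(96485 C/mol)(+1.2502 V) = −241 kJ/mol.

−241 kJ/mol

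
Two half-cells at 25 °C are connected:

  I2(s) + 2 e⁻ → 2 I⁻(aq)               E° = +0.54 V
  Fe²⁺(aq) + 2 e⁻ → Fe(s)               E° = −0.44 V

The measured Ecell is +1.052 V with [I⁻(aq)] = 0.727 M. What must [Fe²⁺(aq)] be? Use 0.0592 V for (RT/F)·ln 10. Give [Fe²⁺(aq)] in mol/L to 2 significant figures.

0.0070 M

I₂/I⁻ is the cathode (higher E°); E°cell = +0.54 − (−0.44) = +0.98 V with n = 2.
From the Nernst equation, log Q = n(E° − E)/0.0592 = 2·(+0.98 − (+1.052))/0.0592 = −2.432.
Balancing electrons gives I2(s) + Fe(s) → 2 I⁻(aq) + Fe²⁺(aq); thus Q = [I⁻(aq)]^2·[Fe²⁺(aq)].
Solving for the unknown gives log [Fe²⁺(aq)] = −2.155, so [Fe²⁺(aq)] ≈ 0.0070 M.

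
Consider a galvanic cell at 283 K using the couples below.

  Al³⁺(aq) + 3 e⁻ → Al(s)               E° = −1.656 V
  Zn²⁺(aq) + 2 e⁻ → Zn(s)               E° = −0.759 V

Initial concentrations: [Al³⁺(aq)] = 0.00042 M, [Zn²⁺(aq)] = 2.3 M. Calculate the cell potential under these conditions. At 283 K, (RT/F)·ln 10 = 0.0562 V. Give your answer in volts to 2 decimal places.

+0.97 V

Zn²⁺/Zn is reduced (cathode, E° = −0.759 V) and Al³⁺/Al is oxidized (anode).
The standard potential is −0.759 − (−1.656) = +0.897 V and the balanced reaction transfers n = 6 electrons.
The balanced reaction is 3 Zn²⁺(aq) + 2 Al(s) → 3 Zn(s) + 2 Al³⁺(aq), so Q = [Al³⁺(aq)]^2 / [Zn²⁺(aq)]^3 = 1.45×10^−8 and log Q = −7.839.
By the Nernst equation, E = +0.897 − (0.0562/6)·(−7.839) = +0.97 V.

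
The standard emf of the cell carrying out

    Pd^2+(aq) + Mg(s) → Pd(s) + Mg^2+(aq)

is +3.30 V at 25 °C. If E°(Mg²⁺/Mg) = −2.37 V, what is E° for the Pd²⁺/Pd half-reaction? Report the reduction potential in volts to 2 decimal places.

In the reaction as written the Pd²⁺/Pd couple is reduced (cathode) and Mg²⁺/Mg is oxidized (anode), so E°cell = E°(Pd²⁺/Pd) − E°(Mg²⁺/Mg).
E°(Pd²⁺/Pd) = E°cell + E°(anode) = +3.30 + (−2.37) = +0.93 V.

+0.93 V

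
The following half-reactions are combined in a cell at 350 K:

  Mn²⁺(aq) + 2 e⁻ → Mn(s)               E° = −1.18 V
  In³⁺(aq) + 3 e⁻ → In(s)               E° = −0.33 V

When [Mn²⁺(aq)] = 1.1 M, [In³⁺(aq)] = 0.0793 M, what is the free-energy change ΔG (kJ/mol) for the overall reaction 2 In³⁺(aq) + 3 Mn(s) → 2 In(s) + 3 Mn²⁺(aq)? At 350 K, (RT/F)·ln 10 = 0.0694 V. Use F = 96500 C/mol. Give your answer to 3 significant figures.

−477 kJ/mol

The standard cell potential is −0.33 − (−1.18) = +0.85 V, with n = 6 electrons in the balanced equation.
Q = [Mn²⁺(aq)]^3 / [In³⁺(aq)]^2 = 212, so log Q = 2.326 and E = +0.85 − (0.0694/6)(2.326) = +0.8231 V.
Then ΔG = −nFE = −6 × 96500 × +0.8231 J/mol = −477 kJ/mol.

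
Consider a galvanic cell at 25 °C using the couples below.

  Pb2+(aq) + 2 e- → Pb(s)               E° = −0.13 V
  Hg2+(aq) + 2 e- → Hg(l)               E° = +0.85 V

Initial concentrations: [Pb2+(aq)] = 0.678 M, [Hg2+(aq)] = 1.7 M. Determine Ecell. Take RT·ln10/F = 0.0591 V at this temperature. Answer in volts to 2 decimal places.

+0.99 V

Hg²⁺/Hg is reduced (cathode, E° = +0.85 V) and Pb²⁺/Pb is oxidized (anode).
The standard potential is +0.85 − (−0.13) = +0.98 V and the balanced reaction transfers n = 2 electrons.
The balanced reaction is Hg2+(aq) + Pb(s) → Hg(l) + Pb2+(aq), so Q = [Pb2+(aq)] / [Hg2+(aq)] = 0.399 and log Q = −0.399.
By the Nernst equation, E = +0.98 − (0.0591/2)·(−0.399) = +0.99 V.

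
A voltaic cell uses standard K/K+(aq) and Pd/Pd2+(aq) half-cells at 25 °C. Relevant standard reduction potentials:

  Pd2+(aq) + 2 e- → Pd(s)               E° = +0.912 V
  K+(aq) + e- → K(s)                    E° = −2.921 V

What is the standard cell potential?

Of the two couples in this cell, the one with the more positive reduction potential is reduced at the cathode: here that is Pd²⁺/Pd (+0.912 V); K⁺/K (−2.921 V) is the anode.
E°cell = E°(cathode) − E°(anode) = +0.912 − (−2.921) = +3.833 V.

+3.833 V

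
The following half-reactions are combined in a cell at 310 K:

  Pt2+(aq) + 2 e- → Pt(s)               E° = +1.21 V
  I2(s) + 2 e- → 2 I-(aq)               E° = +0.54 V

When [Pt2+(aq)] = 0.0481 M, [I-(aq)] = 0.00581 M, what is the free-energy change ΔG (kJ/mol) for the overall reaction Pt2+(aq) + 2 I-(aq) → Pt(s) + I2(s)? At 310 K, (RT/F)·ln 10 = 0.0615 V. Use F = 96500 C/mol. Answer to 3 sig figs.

The standard cell potential is +1.21 − (+0.54) = +0.67 V, with n = 2 electrons in the balanced equation.
The reaction quotient is 1 / ([Pt2+(aq)]·[I-(aq)]^2) = 6.16×10^5; by Nernst, E = +0.67 − (0.0615/2)(5.790) = +0.4920 V.
ΔG = −nFE = −(2)(96500)(+0.4920) J/mol = −95.0 kJ/mol.

−95.0 kJ/mol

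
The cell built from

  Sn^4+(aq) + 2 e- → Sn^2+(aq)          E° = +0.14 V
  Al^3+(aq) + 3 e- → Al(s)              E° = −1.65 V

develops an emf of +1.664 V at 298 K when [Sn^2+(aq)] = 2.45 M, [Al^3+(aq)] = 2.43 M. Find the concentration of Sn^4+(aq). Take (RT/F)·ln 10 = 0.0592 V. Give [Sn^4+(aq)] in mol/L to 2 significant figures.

0.00025 M

With Sn⁴⁺/Sn²⁺ at the cathode and Al³⁺/Al at the anode, E°cell = +0.14 − (−1.65) = +1.79 V (n = 6).
From the Nernst equation, log Q = n(E° − E)/0.0592 = 6·(+1.79 − (+1.664))/0.0592 = 12.770.
Balancing electrons gives 3 Sn^4+(aq) + 2 Al(s) → 3 Sn^2+(aq) + 2 Al^3+(aq); thus Q = ([Sn^2+(aq)]^3·[Al^3+(aq)]^2) / [Sn^4+(aq)]^3.
Isolating [Sn^4+(aq)] in Q = 10^{12.770} yields log [Sn^4+(aq)] = −3.610, i.e. 0.00025 M.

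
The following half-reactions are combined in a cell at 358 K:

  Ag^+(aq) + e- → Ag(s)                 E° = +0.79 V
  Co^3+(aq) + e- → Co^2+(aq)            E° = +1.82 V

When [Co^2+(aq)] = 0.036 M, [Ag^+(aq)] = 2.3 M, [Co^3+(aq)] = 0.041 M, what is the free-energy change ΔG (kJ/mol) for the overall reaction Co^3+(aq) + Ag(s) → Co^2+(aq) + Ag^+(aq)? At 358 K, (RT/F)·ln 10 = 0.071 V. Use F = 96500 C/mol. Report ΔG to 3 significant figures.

−97.3 kJ/mol

The standard cell potential is +1.82 − (+0.79) = +1.03 V, with n = 1 electron in the balanced equation.
Here Q = ([Co^2+(aq)]·[Ag^+(aq)]) / [Co^3+(aq)] = 2.02 (log Q = 0.305), giving E = +1.03 − (0.071/1)·(0.305) = +1.0083 V.
Then ΔG = −nFE = −1 × 96500 × +1.0083 J/mol = −97.3 kJ/mol.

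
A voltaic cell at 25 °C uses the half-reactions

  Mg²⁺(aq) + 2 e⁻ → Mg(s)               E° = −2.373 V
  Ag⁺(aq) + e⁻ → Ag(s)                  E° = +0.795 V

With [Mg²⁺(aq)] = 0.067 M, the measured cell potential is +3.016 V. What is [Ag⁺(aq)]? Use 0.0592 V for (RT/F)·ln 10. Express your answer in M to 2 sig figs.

0.00070 M

The Ag⁺/Ag couple has the larger reduction potential, so it is the cathode: E°cell = +0.795 − (−2.373) = +3.168 V and n = 2.
Since E = E° − (0.0592/n)·log Q, log Q = n(E° − E)/0.0592 = 5.135.
For 2 Ag⁺(aq) + Mg(s) → 2 Ag(s) + Mg²⁺(aq), the reaction quotient is Q = [Mg²⁺(aq)] / [Ag⁺(aq)]^2.
Substituting the known concentrations and solving, log [Ag⁺(aq)] = −3.154 and [Ag⁺(aq)] = 0.00070 M.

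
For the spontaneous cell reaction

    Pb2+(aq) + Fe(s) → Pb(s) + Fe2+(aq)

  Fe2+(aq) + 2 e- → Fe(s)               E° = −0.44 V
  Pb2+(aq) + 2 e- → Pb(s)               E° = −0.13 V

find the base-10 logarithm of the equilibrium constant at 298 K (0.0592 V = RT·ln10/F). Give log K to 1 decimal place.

log K = 10.5

The Pb²⁺/Pb couple is reduced (cathode); E°cell = −0.13 − (−0.44) = +0.31 V with n = 2.
At equilibrium E = 0, so log K = nE°cell / 0.0592 = (2)(+0.31) / 0.0592 = 10.5.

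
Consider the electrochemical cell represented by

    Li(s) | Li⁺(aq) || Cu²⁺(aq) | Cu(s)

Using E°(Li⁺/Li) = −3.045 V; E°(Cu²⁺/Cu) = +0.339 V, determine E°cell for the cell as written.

+3.384 V

By convention the left-hand electrode in cell notation is the anode (oxidation) and the right-hand electrode is the cathode (reduction).
E°cell = E°(right) − E°(left) = +0.339 − (−3.045) = +3.384 V.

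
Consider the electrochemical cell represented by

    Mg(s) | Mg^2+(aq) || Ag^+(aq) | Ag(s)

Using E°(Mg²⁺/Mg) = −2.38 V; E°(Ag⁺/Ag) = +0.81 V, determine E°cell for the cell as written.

By convention the left-hand electrode in cell notation is the anode (oxidation) and the right-hand electrode is the cathode (reduction).
E°cell = E°(right) − E°(left) = +0.81 − (−2.38) = +3.19 V.

+3.19 V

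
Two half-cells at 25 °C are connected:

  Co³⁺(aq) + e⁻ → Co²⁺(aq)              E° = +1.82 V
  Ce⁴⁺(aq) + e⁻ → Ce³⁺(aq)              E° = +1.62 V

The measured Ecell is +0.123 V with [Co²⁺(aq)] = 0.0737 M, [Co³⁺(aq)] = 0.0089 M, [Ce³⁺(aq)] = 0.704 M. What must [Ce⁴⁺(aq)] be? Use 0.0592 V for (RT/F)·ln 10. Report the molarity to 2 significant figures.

The Co³⁺/Co²⁺ couple has the larger reduction potential, so it is the cathode: E°cell = +1.82 − (+1.62) = +0.20 V and n = 1.
Rearranging E = E° − (0.0592/n)·log Q gives log Q = 1(+0.20 − (+0.123))/0.0592 = 1.301.
Balancing electrons gives Co³⁺(aq) + Ce³⁺(aq) → Co²⁺(aq) + Ce⁴⁺(aq); thus Q = ([Co²⁺(aq)]·[Ce⁴⁺(aq)]) / ([Co³⁺(aq)]·[Ce³⁺(aq)]).
Substituting the known concentrations and solving, log [Ce⁴⁺(aq)] = 0.230 and [Ce⁴⁺(aq)] = 1.7 M.

1.7 M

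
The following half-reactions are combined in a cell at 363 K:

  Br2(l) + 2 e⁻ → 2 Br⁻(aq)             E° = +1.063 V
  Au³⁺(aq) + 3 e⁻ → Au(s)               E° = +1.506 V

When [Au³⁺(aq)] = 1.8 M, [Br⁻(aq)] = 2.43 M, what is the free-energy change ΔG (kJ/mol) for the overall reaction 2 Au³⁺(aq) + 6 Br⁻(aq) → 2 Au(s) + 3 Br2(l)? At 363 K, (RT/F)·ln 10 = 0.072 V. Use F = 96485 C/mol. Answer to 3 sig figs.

With Au³⁺/Au reduced at the cathode, E°cell = +1.506 − (+1.063) = +0.443 V and n = 6.
Q = 1 / ([Au³⁺(aq)]^2·[Br⁻(aq)]^6) = 0.0015, so log Q = −2.824 and E = +0.443 − (0.072/6)(−2.824) = +0.4769 V.
Then ΔG = −nFE = −6 × 96485 × +0.4769 J/mol = −276 kJ/mol.

−276 kJ/mol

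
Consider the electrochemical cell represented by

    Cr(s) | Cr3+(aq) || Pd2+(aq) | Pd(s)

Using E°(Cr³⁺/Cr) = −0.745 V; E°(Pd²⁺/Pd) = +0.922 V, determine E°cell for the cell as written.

By convention the left-hand electrode in cell notation is the anode (oxidation) and the right-hand electrode is the cathode (reduction).
E°cell = E°(right) − E°(left) = +0.922 − (−0.745) = +1.667 V.

+1.667 V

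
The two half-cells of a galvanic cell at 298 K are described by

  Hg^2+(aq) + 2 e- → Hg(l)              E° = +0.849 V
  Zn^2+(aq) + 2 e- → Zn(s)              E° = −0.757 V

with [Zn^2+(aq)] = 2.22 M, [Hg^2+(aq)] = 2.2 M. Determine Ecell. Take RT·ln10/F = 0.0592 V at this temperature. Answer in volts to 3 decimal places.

Hg²⁺/Hg is reduced (cathode, E° = +0.849 V) and Zn²⁺/Zn is oxidized (anode).
The standard potential is +0.849 − (−0.757) = +1.606 V and the balanced reaction transfers n = 2 electrons.
Balancing gives Hg^2+(aq) + Zn(s) → Hg(l) + Zn^2+(aq); hence Q = [Zn^2+(aq)] / [Hg^2+(aq)] = 1.01 (log Q = 0.004).
Applying E = E° − (RT ln10/nF)·log Q gives +1.606 − (0.0592/2)(0.004) = +1.606 V.

+1.606 V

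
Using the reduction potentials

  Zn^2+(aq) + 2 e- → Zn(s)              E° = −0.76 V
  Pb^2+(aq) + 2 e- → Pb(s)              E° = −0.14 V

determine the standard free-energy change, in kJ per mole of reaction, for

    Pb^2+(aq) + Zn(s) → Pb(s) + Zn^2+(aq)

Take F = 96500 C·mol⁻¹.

In the reaction as written Pb^2+(aq) is reduced, so the Pb²⁺/Pb couple is the cathode and Zn²⁺/Zn is the anode.
E°cell = −0.14 − (−0.76) = +0.62 V; balancing electrons gives n = 2.
ΔG° = −nFE°cell = −(2)(96500)(+0.62) J/mol = −120 kJ/mol.

−120 kJ/mol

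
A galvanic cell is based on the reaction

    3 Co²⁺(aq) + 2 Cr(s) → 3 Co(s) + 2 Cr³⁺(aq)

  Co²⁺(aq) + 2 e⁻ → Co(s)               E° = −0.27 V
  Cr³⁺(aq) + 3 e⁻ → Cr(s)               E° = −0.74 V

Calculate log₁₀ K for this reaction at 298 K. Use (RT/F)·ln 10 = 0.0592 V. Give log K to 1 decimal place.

log K = 47.6

The Co²⁺/Co couple is reduced (cathode); E°cell = −0.27 − (−0.74) = +0.47 V with n = 6.
At equilibrium E = 0, so log K = nE°cell / 0.0592 = (6)(+0.47) / 0.0592 = 47.6.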